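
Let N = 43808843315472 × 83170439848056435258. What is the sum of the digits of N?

144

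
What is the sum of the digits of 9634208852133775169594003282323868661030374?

9+6+3+4+2+0+8+8+5+2+1+3+3+7+7+5+1+6+9+5+9+4+0+0+3+2+8+2+3+2+3+8+6+8+6+6+1+0+3+0+3+7+4 = 182

182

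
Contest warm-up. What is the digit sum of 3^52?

117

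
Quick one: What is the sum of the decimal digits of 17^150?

17^150 = 36926505171389432251064150202562814007472190016867877501650856866068714188255953768088437087198019533295018612411027616169487104837532697335951669148723663600469236692245142217080369249
Sum of its 185 digits: 802.

802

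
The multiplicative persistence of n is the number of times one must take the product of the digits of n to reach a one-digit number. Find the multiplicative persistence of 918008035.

1

918008035 → 0 (1 step)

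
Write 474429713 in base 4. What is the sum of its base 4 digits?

474429713 in base 4 is 130101303210101.
Digit sum: 1+3+0+1+0+1+3+0+3+2+1+0+1+0+1 = 17.

17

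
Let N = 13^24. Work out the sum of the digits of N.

13^24 = 542800770374370512771595361
Sum of its 27 digits: 109.

109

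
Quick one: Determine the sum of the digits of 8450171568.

8+4+5+0+1+7+1+5+6+8 = 45

45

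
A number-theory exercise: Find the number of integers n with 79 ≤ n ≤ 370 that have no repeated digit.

212

The integers in [79, 370] that have no repeated digit: 79, 80, 81, 82, 83, 84, …, 369, 370.
212 qualify.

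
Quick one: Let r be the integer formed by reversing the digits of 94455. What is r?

55449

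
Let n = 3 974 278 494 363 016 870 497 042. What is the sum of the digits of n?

117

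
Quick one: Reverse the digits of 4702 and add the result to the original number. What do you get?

6776

Reverse of 4702 is 2074.
4702 + 2074 = 6776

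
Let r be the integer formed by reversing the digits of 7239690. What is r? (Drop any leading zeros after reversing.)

969327

Reversing 7239690 gives 969327.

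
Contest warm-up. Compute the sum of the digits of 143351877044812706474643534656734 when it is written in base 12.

143351877044812706474643534656734 in base 12 is 72B65B93B15B79A07A94B760A879BA.
Digit sum: 7+2+11+6+5+11+9+3+11+1+5+11+7+9+10+0+7+10+9+4+11+7+6+0+10+8+7+9+11+10 = 217.

217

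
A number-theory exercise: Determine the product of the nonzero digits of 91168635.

38880

9×1×1×6×8×6×3×5 = 38880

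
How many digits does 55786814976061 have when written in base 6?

55786814976061 in base 6 is 314352035313255501, which has 18 digits.

18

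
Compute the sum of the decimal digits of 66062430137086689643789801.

121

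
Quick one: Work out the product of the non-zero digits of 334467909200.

3×3×4×4×6×7×9×9×2 = 979776

979776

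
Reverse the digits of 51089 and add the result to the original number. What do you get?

149104

Reverse of 51089 is 98015.
51089 + 98015 = 149104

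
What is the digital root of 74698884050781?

3

7+4+6+9+8+8+8+4+0+5+0+7+8+1 = 75
7+5 = 12
1+2 = 3
(Equivalently, 74698884050781 mod 9 = 3.)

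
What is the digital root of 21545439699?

3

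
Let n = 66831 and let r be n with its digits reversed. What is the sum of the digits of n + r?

30

Reversal of 66831 is 13866; 66831 + 13866 = 80697.
Digit sum of 80697: 8+0+6+9+7 = 30.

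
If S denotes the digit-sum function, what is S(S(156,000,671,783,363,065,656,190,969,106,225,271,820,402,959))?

12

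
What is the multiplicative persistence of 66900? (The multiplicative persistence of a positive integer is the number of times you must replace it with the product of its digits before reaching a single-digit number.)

1

66900 → 0 (1 step)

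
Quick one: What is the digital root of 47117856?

3

4+7+1+1+7+8+5+6 = 39
3+9 = 12
1+2 = 3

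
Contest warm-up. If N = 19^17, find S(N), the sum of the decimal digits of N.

118

19^17 = 5480386857784802185939
Sum of its 22 digits: 118.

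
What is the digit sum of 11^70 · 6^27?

11^70 · 6^27 = 8082984042924662077100612744851427358639643813662367127995130156325961361277422572716725108736
Sum of its 94 digits: 405.

405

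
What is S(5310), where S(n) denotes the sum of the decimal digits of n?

5+3+1+0 = 9

9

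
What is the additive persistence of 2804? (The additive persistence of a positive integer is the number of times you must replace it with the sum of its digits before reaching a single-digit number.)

2804 → 14 → 5 (2 steps)

2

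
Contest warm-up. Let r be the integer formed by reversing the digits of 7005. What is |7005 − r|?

Reverse of 7005 is 5007.
|7005 − 5007| = 1998

1998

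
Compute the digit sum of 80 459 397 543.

57

8+0+4+5+9+3+9+7+5+4+3 = 57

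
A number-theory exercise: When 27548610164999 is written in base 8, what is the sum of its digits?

56

27548610164999 in base 8 is 620705107674407.
Digit sum: 6+2+0+7+0+5+1+0+7+6+7+4+4+0+7 = 56.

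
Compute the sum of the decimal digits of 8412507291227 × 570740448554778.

123

8412507291227 × 570740448554778 = 4801358184865238419708332606
Sum of its 28 digits: 123.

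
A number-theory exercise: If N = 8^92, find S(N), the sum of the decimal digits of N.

8^92 = 121416805764108066932466369176469931665150427440758720078238275608681517825325531136
Sum of its 84 digits: 361.

361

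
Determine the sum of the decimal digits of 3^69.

3^69 = 834385168331080533771857328695283
Sum of its 33 digits: 153.

153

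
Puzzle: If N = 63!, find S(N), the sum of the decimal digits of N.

333

63! = 1982608315404440064116146708361898137544773690227268628106279599612729753600000000000000
Sum of its 88 digits: 333.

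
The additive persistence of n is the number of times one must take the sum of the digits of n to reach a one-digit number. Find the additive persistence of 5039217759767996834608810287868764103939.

5039217759767996834608810287868764103939 → 211 → 4 (2 steps)

2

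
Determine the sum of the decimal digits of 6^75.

288

6^75 = 22979669527522769358466110762530581047876256816049606885376
Sum of its 59 digits: 288.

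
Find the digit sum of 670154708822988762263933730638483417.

170

6+7+0+1+5+4+7+0+8+8+2+2+9+8+8+7+6+2+2+6+3+9+3+3+7+3+0+6+3+8+4+8+3+4+1+7 = 170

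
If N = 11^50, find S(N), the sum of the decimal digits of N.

265

11^50 = 11739085287969531650666649599035831993898213898723001
Sum of its 53 digits: 265.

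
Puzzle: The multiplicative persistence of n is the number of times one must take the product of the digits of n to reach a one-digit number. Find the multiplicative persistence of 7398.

7398 → 1512 → 10 → 0 (3 steps)

3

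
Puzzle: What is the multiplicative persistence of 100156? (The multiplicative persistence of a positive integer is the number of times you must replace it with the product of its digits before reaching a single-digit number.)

100156 → 0 (1 step)

1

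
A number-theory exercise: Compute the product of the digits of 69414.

6×9×4×1×4 = 864

864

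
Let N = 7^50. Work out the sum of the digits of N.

7^50 = 1798465042647412146620280340569649349251249
Sum of its 43 digits: 184.

184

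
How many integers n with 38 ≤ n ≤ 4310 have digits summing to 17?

The integers in [38, 4310] that have digits summing to 17: 89, 98, 179, 188, 197, 269, …, 4283, 4292.
301 qualify.

301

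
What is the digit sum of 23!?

23! = 25852016738884976640000
Sum of its 23 digits: 99.

99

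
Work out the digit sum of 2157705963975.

2+1+5+7+7+0+5+9+6+3+9+7+5 = 66

66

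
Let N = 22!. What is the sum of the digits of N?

72

22! = 1124000727777607680000
Sum of its 22 digits: 72.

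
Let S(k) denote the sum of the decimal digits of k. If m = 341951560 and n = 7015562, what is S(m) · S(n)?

884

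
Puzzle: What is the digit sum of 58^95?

727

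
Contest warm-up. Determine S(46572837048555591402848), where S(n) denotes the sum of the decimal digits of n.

4+6+5+7+2+8+3+7+0+4+8+5+5+5+5+9+1+4+0+2+8+4+8 = 110

110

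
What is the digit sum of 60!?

60! = 8320987112741390144276341183223364380754172606361245952449277696409600000000000000
Sum of its 82 digits: 288.

288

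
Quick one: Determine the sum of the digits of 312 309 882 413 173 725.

3+1+2+3+0+9+8+8+2+4+1+3+1+7+3+7+2+5 = 69

69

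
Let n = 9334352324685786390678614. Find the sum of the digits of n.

122

9+3+3+4+3+5+2+3+2+4+6+8+5+7+8+6+3+9+0+6+7+8+6+1+4 = 122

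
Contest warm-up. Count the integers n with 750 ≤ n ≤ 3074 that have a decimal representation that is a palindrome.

The integers in [750, 3074] that have a decimal representation that is a palindrome: 757, 767, 777, 787, 797, 808, …, 2992, 3003.
46 qualify.

46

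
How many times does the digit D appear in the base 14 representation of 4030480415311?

4030480415311 in base 14 is DD10D4C2847.
The digit D appears 3 times.

3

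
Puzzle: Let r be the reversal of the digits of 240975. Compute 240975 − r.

Reverse of 240975 is 579042.
240975 − 579042 = -338067

-338067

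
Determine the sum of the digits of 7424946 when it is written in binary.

7424946 in base 2 is 11100010100101110110010.
Digit sum: 1+1+1+0+0+0+1+0+1+0+0+1+0+1+1+1+0+1+1+0+0+1+0 = 12.

12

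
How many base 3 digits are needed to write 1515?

7

1515 in base 3 is 2002010, which has 7 digits.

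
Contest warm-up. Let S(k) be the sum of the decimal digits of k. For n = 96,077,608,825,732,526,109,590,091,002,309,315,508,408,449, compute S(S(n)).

First digit sum: 182.
1+8+2 = 11.

11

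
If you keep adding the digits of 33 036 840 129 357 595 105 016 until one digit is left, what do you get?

3+3+0+3+6+8+4+0+1+2+9+3+5+7+5+9+5+1+0+5+0+1+6 = 86
8+6 = 14
1+4 = 5
(Equivalently, 33 036 840 129 357 595 105 016 mod 9 = 5.)

5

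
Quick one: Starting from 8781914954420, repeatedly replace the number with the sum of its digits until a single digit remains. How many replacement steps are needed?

8781914954420 → 62 → 8 (2 steps)

2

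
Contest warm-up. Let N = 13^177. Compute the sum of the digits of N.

13^177 = 147222218654879229226779261692351154302126873105911362488747123111058844400870928261941105333360422613311159174556016363190447913614122173297063195222815590805091998447210274489462733779916167901133
Sum of its 198 digits: 802.

802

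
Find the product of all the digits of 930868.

9×3×0×8×6×8 = 0

0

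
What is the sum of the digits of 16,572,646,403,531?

53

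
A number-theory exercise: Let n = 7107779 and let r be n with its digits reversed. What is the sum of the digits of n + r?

49

Reversal of 7107779 is 9777017; 7107779 + 9777017 = 16884796.
Digit sum of 16884796: 1+6+8+8+4+7+9+6 = 49.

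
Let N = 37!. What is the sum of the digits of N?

37! = 13763753091226345046315979581580902400000000
Sum of its 44 digits: 153.

153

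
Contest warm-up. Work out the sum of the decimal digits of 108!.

108! = 1324641819451828974499891837121832599810209360673358065686551152497461815091591578895743130235002378688844343005686404521144382704205360039762937774080000000000000000000000000
Sum of its 175 digits: 666.

666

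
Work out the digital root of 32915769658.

3+2+9+1+5+7+6+9+6+5+8 = 61
6+1 = 7
(Equivalently, 32915769658 mod 9 = 7.)

7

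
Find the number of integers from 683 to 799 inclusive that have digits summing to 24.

3

The integers in [683, 799] that have digits summing to 24: 699, 789, 798.
3 qualify.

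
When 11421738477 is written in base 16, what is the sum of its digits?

87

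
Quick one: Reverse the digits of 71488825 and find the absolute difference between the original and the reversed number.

Reverse of 71488825 is 52888417.
|71488825 − 52888417| = 18600408

18600408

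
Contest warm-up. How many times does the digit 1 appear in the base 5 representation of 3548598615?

3548598615 in base 5 is 24231420123430.
The digit 1 appears 2 times.

2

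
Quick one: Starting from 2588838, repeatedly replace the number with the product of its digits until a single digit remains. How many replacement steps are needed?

2

2588838 → 122880 → 0 (2 steps)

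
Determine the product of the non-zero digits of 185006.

240

1×8×5×6 = 240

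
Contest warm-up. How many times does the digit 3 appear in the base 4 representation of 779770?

779770 in base 4 is 2332113322.
The digit 3 appears 4 times.

4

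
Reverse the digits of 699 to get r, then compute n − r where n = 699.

Reverse of 699 is 996.
699 − 996 = -297

-297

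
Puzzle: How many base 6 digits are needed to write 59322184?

10

59322184 in base 6 is 5515251424, which has 10 digits.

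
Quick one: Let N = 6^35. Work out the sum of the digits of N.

135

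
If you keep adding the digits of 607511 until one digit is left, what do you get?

6+0+7+5+1+1 = 20
2+0 = 2
(Equivalently, 607511 mod 9 = 2.)

2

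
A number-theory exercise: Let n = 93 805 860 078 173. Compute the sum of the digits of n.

9+3+8+0+5+8+6+0+0+7+8+1+7+3 = 65

65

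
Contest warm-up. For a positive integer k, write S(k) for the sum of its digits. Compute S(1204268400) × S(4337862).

891

S(1204268400) = 1+2+0+4+2+6+8+4+0+0 = 27.
S(4337862) = 4+3+3+7+8+6+2 = 33.
27 · 33 = 891.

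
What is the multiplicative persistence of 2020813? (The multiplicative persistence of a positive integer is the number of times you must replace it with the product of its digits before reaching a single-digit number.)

2020813 → 0 (1 step)

1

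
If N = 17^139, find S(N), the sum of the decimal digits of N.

17^139 = 1077457309042021132958038359105740735227950342067092813322172004295559661794026462131149512778811579861554081071603420886574583654138475562086498411332944574379004255915953
Sum of its 172 digits: 719.

719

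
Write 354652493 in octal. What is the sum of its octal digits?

354652493 in base 8 is 2510710515.
Digit sum: 2+5+1+0+7+1+0+5+1+5 = 27.

27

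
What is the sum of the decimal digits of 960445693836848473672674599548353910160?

9+6+0+4+4+5+6+9+3+8+3+6+8+4+8+4+7+3+6+7+2+6+7+4+5+9+9+5+4+8+3+5+3+9+1+0+1+6+0 = 197

197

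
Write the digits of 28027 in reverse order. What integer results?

72082

Reversing 28027 gives 72082.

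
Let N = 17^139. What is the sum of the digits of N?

719

17^139 = 1077457309042021132958038359105740735227950342067092813322172004295559661794026462131149512778811579861554081071603420886574583654138475562086498411332944574379004255915953
Sum of its 172 digits: 719.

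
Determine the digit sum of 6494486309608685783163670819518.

159

6+4+9+4+4+8+6+3+0+9+6+0+8+6+8+5+7+8+3+1+6+3+6+7+0+8+1+9+5+1+8 = 159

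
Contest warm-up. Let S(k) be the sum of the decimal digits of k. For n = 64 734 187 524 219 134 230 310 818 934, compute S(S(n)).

5

First digit sum: 113.
1+1+3 = 5.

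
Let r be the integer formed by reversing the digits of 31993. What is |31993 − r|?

Reverse of 31993 is 39913.
|31993 − 39913| = 7920

7920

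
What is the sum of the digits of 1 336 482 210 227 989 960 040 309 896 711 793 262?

159

1+3+3+6+4+8+2+2+1+0+2+2+7+9+8+9+9+6+0+0+4+0+3+0+9+8+9+6+7+1+1+7+9+3+2+6+2 = 159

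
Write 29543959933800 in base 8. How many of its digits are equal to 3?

1

29543959933800 in base 8 is 655727517131550.
The digit 3 appears 1 time.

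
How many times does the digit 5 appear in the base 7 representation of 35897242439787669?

35897242439787669 in base 7 is 31021124115606004143.
The digit 5 appears 1 time.

1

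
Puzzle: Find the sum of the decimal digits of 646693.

6+4+6+6+9+3 = 34

34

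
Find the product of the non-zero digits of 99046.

9×9×4×6 = 1944

1944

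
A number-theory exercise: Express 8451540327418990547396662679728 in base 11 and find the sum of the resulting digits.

148

8451540327418990547396662679728 in base 11 is 53673375A766556543820277268415.
Digit sum: 5+3+6+7+3+3+7+5+10+7+6+6+5+5+6+5+4+3+8+2+0+2+7+7+2+6+8+4+1+5 = 148.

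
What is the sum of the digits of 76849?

34

7+6+8+4+9 = 34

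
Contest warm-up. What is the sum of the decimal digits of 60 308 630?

6+0+3+0+8+6+3+0 = 26

26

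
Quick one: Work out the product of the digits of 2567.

420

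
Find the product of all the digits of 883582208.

8×8×3×5×8×2×2×0×8 = 0

0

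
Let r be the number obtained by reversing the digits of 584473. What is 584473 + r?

Reverse of 584473 is 374485.
584473 + 374485 = 958958

958958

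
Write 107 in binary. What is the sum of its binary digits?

5

107 in base 2 is 1101011.
Digit sum: 1+1+0+1+0+1+1 = 5.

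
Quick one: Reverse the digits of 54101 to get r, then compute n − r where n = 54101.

43956

Reverse of 54101 is 10145.
54101 − 10145 = 43956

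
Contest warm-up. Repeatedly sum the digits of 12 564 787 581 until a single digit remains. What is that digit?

1+2+5+6+4+7+8+7+5+8+1 = 54
5+4 = 9

9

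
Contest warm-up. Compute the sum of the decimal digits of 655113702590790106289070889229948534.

6+5+5+1+1+3+7+0+2+5+9+0+7+9+0+1+0+6+2+8+9+0+7+0+8+8+9+2+2+9+9+4+8+5+3+4 = 164

164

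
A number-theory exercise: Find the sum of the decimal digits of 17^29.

17^29 = 481968572106750915091411825223071697
Sum of its 36 digits: 152.

152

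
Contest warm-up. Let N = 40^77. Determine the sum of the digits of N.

40^77 = 2283596308329535809693257551119192218212394598400000000000000000000000000000000000000000000000000000000000000000000000000000
Sum of its 124 digits: 214.

214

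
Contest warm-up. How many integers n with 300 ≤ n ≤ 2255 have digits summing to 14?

152

The integers in [300, 2255] that have digits summing to 14: 329, 338, 347, 356, 365, 374, …, 2246, 2255.
152 qualify.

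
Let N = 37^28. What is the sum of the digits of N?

37^28 = 81217248802771228597652036390959994837496721
Sum of its 44 digits: 217.

217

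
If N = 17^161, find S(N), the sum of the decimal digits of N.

854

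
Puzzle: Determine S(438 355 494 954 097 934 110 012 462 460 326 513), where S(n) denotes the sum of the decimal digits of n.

4+3+8+3+5+5+4+9+4+9+5+4+0+9+7+9+3+4+1+1+0+0+1+2+4+6+2+4+6+0+3+2+6+5+1+3 = 142

142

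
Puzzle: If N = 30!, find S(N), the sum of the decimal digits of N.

117

30! = 265252859812191058636308480000000
Sum of its 33 digits: 117.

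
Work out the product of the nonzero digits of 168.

48

1×6×8 = 48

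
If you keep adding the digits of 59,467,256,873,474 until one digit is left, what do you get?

5

5+9+4+6+7+2+5+6+8+7+3+4+7+4 = 77
7+7 = 14
1+4 = 5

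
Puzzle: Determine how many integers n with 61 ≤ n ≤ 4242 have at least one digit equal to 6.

1119

The integers in [61, 4242] that have at least one digit equal to 6: 61, 62, 63, 64, 65, 66, …, 4226, 4236.
1119 qualify.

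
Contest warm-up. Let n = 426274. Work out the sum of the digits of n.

4+2+6+2+7+4 = 25

25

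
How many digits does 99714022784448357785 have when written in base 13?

18

99714022784448357785 in base 13 is B6B0CB6C069C770456, which has 18 digits.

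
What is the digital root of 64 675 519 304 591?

6+4+6+7+5+5+1+9+3+0+4+5+9+1 = 65
6+5 = 11
1+1 = 2

2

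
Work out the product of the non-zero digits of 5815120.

5×8×1×5×1×2 = 400

400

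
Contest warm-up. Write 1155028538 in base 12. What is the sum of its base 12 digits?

1155028538 in base 12 is 282997362.
Digit sum: 2+8+2+9+9+7+3+6+2 = 48.

48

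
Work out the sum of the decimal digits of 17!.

17! = 355687428096000
Sum of its 15 digits: 63.

63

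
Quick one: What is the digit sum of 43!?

43! = 60415263063373835637355132068513997507264512000000000
Sum of its 53 digits: 180.

180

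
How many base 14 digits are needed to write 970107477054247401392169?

21

970107477054247401392169 in base 14 is B847B871460C7B305BC93, which has 21 digits.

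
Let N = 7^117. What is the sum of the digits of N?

7^117 = 752437932913554740664483432691464675311052887102331043473121278209702196610254919135920249842407207
Sum of its 99 digits: 397.

397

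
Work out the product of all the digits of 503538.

0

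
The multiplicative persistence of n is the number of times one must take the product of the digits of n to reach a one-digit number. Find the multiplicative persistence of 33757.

2

33757 → 2205 → 0 (2 steps)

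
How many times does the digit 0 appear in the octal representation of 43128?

1

43128 in base 8 is 124170.
The digit 0 appears 1 time.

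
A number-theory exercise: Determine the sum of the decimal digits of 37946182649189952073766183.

3+7+9+4+6+1+8+2+6+4+9+1+8+9+9+5+2+0+7+3+7+6+6+1+8+3 = 134

134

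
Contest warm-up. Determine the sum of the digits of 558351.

27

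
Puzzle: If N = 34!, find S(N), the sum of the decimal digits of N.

144

34! = 295232799039604140847618609643520000000
Sum of its 39 digits: 144.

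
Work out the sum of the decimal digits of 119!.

119! = 55745857612076058813234317117419771556272886109483581752463927935846946310374691578057284710599874844234646982443450754604453404911734348832487342619913750049708004343808000000000000000000000000000
Sum of its 197 digits: 774.

774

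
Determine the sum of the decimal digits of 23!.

23! = 25852016738884976640000
Sum of its 23 digits: 99.

99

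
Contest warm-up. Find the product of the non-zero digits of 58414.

5×8×4×1×4 = 640

640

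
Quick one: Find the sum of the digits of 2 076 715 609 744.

58

2+0+7+6+7+1+5+6+0+9+7+4+4 = 58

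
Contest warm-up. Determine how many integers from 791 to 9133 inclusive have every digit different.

4255

The integers in [791, 9133] that have every digit different: 791, 792, 793, 794, 795, 796, …, 9130, 9132.
4255 qualify.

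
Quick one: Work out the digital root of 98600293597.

4

9+8+6+0+0+2+9+3+5+9+7 = 58
5+8 = 13
1+3 = 4
(Equivalently, 98600293597 mod 9 = 4.)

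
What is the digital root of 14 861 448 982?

1+4+8+6+1+4+4+8+9+8+2 = 55
5+5 = 10
1+0 = 1
(Equivalently, 14 861 448 982 mod 9 = 1.)

1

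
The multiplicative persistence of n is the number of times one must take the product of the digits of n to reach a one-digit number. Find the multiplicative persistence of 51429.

51429 → 360 → 0 (2 steps)

2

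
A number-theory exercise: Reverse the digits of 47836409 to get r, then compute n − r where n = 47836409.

-42627465

Reverse of 47836409 is 90463874.
47836409 − 90463874 = -42627465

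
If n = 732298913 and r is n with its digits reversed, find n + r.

1052191150

Reverse of 732298913 is 319892237.
732298913 + 319892237 = 1052191150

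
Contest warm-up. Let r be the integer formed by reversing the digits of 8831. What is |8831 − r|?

Reverse of 8831 is 1388.
|8831 − 1388| = 7443

7443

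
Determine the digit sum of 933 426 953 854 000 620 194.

83

9+3+3+4+2+6+9+5+3+8+5+4+0+0+0+6+2+0+1+9+4 = 83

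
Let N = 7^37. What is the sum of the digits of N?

115

7^37 = 18562115921017574302453163671207
Sum of its 32 digits: 115.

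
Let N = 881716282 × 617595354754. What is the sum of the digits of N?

112

881716282 × 617595354754 = 544543879974167904628
Sum of its 21 digits: 112.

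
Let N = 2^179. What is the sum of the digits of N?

2^179 = 766247770432944429179173513575154591809369561091801088
Sum of its 54 digits: 248.

248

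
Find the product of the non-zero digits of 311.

3

3×1×1 = 3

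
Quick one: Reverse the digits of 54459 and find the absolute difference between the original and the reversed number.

40986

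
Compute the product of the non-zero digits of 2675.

2×6×7×5 = 420

420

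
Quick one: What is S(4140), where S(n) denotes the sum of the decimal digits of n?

4+1+4+0 = 9

9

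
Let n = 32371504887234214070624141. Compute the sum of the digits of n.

89

3+2+3+7+1+5+0+4+8+8+7+2+3+4+2+1+4+0+7+0+6+2+4+1+4+1 = 89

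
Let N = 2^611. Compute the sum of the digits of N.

770

2^611 = 8498207885068273579033411304839498037273489883632510771191106211206456957773635883826600036243668570702229271779944016245545269402443315830552319660265397631101300333366291504507650048
Sum of its 184 digits: 770.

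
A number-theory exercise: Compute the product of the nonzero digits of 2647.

336

2×6×4×7 = 336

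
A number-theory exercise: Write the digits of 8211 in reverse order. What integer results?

Reversing 8211 gives 1128.

1128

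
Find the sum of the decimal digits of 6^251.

873

6^251 = 2069969022941816038073786511519715028932216239755167749468980673002093320813771194913520744495250401040981403905975229557107825510057979026845422398359474164304138688220779514648998541924558176256
Sum of its 196 digits: 873.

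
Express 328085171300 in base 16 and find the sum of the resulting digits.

65

328085171300 in base 16 is 4C63666C64.
Digit sum: 4+12+6+3+6+6+6+12+6+4 = 65.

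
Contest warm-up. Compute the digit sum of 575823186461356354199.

5+7+5+8+2+3+1+8+6+4+6+1+3+5+6+3+5+4+1+9+9 = 101

101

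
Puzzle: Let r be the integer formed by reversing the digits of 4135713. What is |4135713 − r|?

960399

Reverse of 4135713 is 3175314.
|4135713 − 3175314| = 960399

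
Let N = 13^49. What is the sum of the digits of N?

247

13^49 = 3830224792147131369362629348887201408953937846517364173
Sum of its 55 digits: 247.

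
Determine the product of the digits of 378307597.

0

3×7×8×3×0×7×5×9×7 = 0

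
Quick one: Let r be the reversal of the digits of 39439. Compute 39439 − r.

Reverse of 39439 is 93493.
39439 − 93493 = -54054

-54054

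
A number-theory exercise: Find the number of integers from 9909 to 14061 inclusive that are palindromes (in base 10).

42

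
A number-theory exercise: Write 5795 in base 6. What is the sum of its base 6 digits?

20

5795 in base 6 is 42455.
Digit sum: 4+2+4+5+5 = 20.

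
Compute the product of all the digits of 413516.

360

4×1×3×5×1×6 = 360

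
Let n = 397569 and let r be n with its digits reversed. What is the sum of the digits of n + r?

24

Reversal of 397569 is 965793; 397569 + 965793 = 1363362.
Digit sum of 1363362: 1+3+6+3+3+6+2 = 24.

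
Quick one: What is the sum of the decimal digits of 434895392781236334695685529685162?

4+3+4+8+9+5+3+9+2+7+8+1+2+3+6+3+3+4+6+9+5+6+8+5+5+2+9+6+8+5+1+6+2 = 167

167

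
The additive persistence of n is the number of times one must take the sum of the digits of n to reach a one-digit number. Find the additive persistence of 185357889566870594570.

2

185357889566870594570 → 116 → 8 (2 steps)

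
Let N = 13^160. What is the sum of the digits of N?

805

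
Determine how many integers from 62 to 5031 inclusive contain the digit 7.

1352

The integers in [62, 5031] that contain the digit 7: 67, 70, 71, 72, 73, 74, …, 5017, 5027.
1352 qualify.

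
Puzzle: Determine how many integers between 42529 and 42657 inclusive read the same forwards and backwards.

1

The integers in [42529, 42657] that read the same forwards and backwards: 42624.
1 qualifies.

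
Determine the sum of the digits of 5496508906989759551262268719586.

5+4+9+6+5+0+8+9+0+6+9+8+9+7+5+9+5+5+1+2+6+2+2+6+8+7+1+9+5+8+6 = 172

172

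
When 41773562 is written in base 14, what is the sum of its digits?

51

41773562 in base 14 is 579585C.
Digit sum: 5+7+9+5+8+5+12 = 51.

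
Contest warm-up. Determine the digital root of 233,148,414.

3

2+3+3+1+4+8+4+1+4 = 30
3+0 = 3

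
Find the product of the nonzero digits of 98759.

22680

9×8×7×5×9 = 22680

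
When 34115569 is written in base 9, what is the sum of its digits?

34115569 in base 9 is 71166677.
Digit sum: 7+1+1+6+6+6+7+7 = 41.

41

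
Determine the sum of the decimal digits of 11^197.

11^197 = 14267864497405095733447186055252564542342841773177143862714135658180034907347777165669887803105397864865425849164839252403783522440199784387682878619338889847653926337839652018288271666135359988487083372571
Sum of its 206 digits: 1004.

1004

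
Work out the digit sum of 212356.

19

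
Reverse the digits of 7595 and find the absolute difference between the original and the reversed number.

1638

Reverse of 7595 is 5957.
|7595 − 5957| = 1638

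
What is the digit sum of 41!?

41! = 33452526613163807108170062053440751665152000000000
Sum of its 50 digits: 144.

144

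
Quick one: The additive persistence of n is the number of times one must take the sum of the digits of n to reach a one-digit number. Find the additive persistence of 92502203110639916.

92502203110639916 → 59 → 14 → 5 (3 steps)

3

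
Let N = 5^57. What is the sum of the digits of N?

5^57 = 6938893903907228377647697925567626953125
Sum of its 40 digits: 215.

215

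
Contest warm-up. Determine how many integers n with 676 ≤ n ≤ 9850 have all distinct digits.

4750

The integers in [676, 9850] that have all distinct digits: 678, 679, 680, 681, 682, 683, …, 9847, 9850.
4750 qualify.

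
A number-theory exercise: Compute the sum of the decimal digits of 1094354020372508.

53

1+0+9+4+3+5+4+0+2+0+3+7+2+5+0+8 = 53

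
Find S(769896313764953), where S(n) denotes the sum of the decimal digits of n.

7+6+9+8+9+6+3+1+3+7+6+4+9+5+3 = 86

86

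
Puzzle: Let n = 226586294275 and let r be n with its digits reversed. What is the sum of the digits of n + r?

89

Reversal of 226586294275 is 572492685622; 226586294275 + 572492685622 = 799078979897.
Digit sum of 799078979897: 7+9+9+0+7+8+9+7+9+8+9+7 = 89.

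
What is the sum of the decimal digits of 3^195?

414

3^195 = 1093061682616768598101980749118434678309602685816438255039403134728775682721408160470718926107
Sum of its 94 digits: 414.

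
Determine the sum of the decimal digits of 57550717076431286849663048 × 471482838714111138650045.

57550717076431286849663048 × 471482838714111138650045 = 27134175457228494137448148327736313984017840037160
Sum of its 50 digits: 208.

208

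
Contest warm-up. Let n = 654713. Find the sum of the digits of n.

26

6+5+4+7+1+3 = 26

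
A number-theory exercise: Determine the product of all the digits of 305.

3×0×5 = 0

0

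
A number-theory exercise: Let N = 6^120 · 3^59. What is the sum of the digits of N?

549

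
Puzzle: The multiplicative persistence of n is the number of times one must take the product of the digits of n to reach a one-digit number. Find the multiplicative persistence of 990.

990 → 0 (1 step)

1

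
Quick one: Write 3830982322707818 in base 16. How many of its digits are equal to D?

2

3830982322707818 in base 16 is D9C42147C5D6A.
The digit D appears 2 times.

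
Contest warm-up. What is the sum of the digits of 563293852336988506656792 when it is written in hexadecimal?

117

563293852336988506656792 in base 16 is 7748388E61C0D4319018.
Digit sum: 7+7+4+8+3+8+8+14+6+1+12+0+13+4+3+1+9+0+1+8 = 117.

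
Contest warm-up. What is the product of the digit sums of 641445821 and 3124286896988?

2590

S(641445821) = 6+4+1+4+4+5+8+2+1 = 35.
S(3124286896988) = 3+1+2+4+2+8+6+8+9+6+9+8+8 = 74.
35 · 74 = 2590.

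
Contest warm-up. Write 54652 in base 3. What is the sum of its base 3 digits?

14

54652 in base 3 is 2202222011.
Digit sum: 2+2+0+2+2+2+2+0+1+1 = 14.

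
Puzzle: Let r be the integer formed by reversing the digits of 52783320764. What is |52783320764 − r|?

6080982039

Reverse of 52783320764 is 46702338725.
|52783320764 − 46702338725| = 6080982039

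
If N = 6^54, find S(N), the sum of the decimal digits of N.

171

6^54 = 1047532535594334222593508922191671036215296
Sum of its 43 digits: 171.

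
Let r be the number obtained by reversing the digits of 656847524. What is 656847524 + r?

1082596180

Reverse of 656847524 is 425748656.
656847524 + 425748656 = 1082596180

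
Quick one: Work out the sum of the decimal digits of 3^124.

3^124 = 145557834293068928043467566190278008218249525830565939618481
Sum of its 60 digits: 279.

279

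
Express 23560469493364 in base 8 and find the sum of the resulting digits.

55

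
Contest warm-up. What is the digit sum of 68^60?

478

68^60 = 89234904331340688707650738291128402890474406770898703096123677172649324938807110406286402867752106606121189376
Sum of its 110 digits: 478.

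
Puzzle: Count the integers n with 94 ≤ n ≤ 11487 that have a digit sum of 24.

430

The integers in [94, 11487] that have a digit sum of 24: 699, 789, 798, 879, 888, 897, …, 10986, 10995.
430 qualify.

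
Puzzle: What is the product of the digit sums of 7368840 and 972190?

1008

S(7368840) = 7+3+6+8+8+4+0 = 36.
S(972190) = 9+7+2+1+9+0 = 28.
36 · 28 = 1008.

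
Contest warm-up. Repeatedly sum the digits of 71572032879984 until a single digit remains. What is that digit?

7+1+5+7+2+0+3+2+8+7+9+9+8+4 = 72
7+2 = 9

9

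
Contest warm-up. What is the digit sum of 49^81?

49^81 = 80516053971970421037933020117270695510750033560376651356418468890427170712552106702000651867094468024858631110895701897604321111031904049
Sum of its 137 digits: 523.

523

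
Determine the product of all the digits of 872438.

8×7×2×4×3×8 = 10752

10752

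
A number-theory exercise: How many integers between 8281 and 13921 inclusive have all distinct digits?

The integers in [8281, 13921] that have all distinct digits: 8290, 8291, 8293, 8294, 8295, 8296, …, 13908, 13920.
1820 qualify.

1820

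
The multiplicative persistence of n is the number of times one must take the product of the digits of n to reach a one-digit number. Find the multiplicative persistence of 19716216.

19716216 → 4536 → 360 → 0 (3 steps)

3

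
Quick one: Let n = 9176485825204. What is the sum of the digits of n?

61

9+1+7+6+4+8+5+8+2+5+2+0+4 = 61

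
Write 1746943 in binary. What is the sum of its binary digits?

1746943 in base 2 is 110101010011111111111.
Digit sum: 1+1+0+1+0+1+0+1+0+0+1+1+1+1+1+1+1+1+1+1+1 = 16.

16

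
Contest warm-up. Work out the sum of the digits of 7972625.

7+9+7+2+6+2+5 = 38

38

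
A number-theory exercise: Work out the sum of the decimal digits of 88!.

531

88! = 185482642257398439114796845645546284380220968949399346684421580986889562184028199319100141244804501828416633516851200000000000000000000
Sum of its 135 digits: 531.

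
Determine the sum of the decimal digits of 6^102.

360

6^102 = 23519470446002552619480849617690081539337173577026375375550590789301897093185536
Sum of its 80 digits: 360.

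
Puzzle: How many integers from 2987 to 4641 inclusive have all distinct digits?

The integers in [2987, 4641] that have all distinct digits: 2987, 3012, 3014, 3015, 3016, 3017, …, 4638, 4639.
813 qualify.

813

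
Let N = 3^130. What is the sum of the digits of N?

297

3^130 = 106111661199647248543687855752712667991103904330482569981872649
Sum of its 63 digits: 297.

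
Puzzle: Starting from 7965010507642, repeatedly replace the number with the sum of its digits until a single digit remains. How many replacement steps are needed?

7965010507642 → 52 → 7 (2 steps)

2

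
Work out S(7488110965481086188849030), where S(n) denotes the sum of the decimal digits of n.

117

7+4+8+8+1+1+0+9+6+5+4+8+1+0+8+6+1+8+8+8+4+9+0+3+0 = 117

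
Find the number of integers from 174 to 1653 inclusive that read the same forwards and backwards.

88

The integers in [174, 1653] that read the same forwards and backwards: 181, 191, 202, 212, 222, 232, …, 1441, 1551.
88 qualify.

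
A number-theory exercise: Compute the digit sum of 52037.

17

5+2+0+3+7 = 17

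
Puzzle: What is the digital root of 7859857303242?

7+8+5+9+8+5+7+3+0+3+2+4+2 = 63
6+3 = 9

9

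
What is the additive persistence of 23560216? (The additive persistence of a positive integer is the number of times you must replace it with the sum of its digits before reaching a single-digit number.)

2

23560216 → 25 → 7 (2 steps)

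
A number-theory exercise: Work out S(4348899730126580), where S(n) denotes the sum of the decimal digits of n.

4+3+4+8+8+9+9+7+3+0+1+2+6+5+8+0 = 77

77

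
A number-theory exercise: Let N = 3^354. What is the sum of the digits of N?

792

3^354 = 7960203505214079922596627255169838497787047322828694156142117910690491617566742105220063689523875143398306807872117412260518969904597664896897486680228885639266332044169
Sum of its 169 digits: 792.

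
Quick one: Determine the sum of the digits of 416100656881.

46

4+1+6+1+0+0+6+5+6+8+8+1 = 46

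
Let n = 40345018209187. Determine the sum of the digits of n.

52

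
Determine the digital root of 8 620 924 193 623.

1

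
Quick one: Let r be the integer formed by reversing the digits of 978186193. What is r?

Reversing 978186193 gives 391681879.

391681879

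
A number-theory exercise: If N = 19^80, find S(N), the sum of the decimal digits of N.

433

19^80 = 1996586251464506635890620712520167111140046472389308873127642730263440424876828325289993051785145582401
Sum of its 103 digits: 433.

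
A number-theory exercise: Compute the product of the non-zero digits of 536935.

5×3×6×9×3×5 = 12150

12150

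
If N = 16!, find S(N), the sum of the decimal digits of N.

63

16! = 20922789888000
Sum of its 14 digits: 63.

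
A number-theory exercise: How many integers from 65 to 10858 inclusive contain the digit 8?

3644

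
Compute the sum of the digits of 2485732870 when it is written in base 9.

38

2485732870 in base 9 is 6366308411.
Digit sum: 6+3+6+6+3+0+8+4+1+1 = 38.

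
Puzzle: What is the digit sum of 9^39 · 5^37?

9^39 · 5^37 = 1194945308689832610706177933076778957110946066677570343017578125
Sum of its 64 digits: 297.

297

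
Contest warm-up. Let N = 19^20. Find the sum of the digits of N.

136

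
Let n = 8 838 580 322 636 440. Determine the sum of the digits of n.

8+8+3+8+5+8+0+3+2+2+6+3+6+4+4+0 = 70

70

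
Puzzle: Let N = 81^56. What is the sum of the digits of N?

81^56 = 75017235761082801347754799639985631302843555773437467049335826804960201862842485462417511176795886253700481
Sum of its 107 digits: 486.

486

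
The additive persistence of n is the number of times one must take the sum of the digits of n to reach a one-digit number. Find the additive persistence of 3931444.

3931444 → 28 → 10 → 1 (3 steps)

3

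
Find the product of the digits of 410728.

4×1×0×7×2×8 = 0

0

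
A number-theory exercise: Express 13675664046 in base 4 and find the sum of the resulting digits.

27

13675664046 in base 4 is 30233020201022232.
Digit sum: 3+0+2+3+3+0+2+0+2+0+1+0+2+2+2+3+2 = 27.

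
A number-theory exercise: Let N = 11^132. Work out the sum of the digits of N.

11^132 = 290960772357257879876883248608621202372989586780563261379063005175582549907087372177167528359950211681310311195818109429451544229324975921
Sum of its 138 digits: 631.

631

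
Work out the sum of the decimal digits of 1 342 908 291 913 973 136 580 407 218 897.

140

1+3+4+2+9+0+8+2+9+1+9+1+3+9+7+3+1+3+6+5+8+0+4+0+7+2+1+8+8+9+7 = 140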